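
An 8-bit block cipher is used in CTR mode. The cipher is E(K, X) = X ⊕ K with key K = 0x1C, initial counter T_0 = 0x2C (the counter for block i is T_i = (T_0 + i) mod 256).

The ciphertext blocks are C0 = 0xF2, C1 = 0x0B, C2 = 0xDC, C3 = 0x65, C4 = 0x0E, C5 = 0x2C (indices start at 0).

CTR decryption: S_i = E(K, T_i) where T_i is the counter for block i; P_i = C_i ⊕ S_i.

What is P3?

P3: T = 0x2F, S = E(K, T) = 0x33; 0x65 ⊕ 0x33 = 0x56.

P3 = 0x56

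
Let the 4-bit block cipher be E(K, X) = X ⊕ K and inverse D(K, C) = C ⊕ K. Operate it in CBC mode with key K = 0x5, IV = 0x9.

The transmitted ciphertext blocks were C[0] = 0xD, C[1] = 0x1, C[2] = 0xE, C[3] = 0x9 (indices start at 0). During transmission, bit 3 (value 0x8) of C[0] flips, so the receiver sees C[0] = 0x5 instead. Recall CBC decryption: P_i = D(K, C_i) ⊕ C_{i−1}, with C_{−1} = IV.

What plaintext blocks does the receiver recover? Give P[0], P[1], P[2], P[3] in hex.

P[0] = 0x9, P[1] = 0x1, P[2] = 0xA, P[3] = 0x2

Only C[0] changed, to 0x5. In CBC, a change in C_i garbles P_i and flips the same bit in P_{i+1}. Decrypting the received ciphertext:
P[0]: D(K, 0x5) = 0x0; 0x0 ⊕ 0x9 = 0x9.
P[1]: D(K, 0x1) = 0x4; 0x4 ⊕ 0x5 = 0x1.
P[2]: D(K, 0xE) = 0xB; 0xB ⊕ 0x1 = 0xA.
P[3]: D(K, 0x9) = 0xC; 0xC ⊕ 0xE = 0x2.
Blocks that differ from the original plaintext: P[0], P[1].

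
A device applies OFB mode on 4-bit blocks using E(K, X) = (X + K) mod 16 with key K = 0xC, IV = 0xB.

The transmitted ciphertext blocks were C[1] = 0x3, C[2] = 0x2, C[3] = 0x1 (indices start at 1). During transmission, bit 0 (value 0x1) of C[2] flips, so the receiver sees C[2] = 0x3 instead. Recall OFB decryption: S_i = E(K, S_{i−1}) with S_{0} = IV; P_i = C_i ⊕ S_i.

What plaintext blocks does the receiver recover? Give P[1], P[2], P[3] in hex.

Only C[2] changed, to 0x3. In OFB, a change in C_i flips the same bit in P_i only; the keystream is unaffected. Decrypting the received ciphertext:
P[1]: S = E(K, 0xB) = 0x7; 0x3 ⊕ 0x7 = 0x4.
P[2]: S = E(K, 0x7) = 0x3; 0x3 ⊕ 0x3 = 0x0.
P[3]: S = E(K, 0x3) = 0xF; 0x1 ⊕ 0xF = 0xE.
Blocks that differ from the original plaintext: P[2].

P[1] = 0x4, P[2] = 0x0, P[3] = 0xE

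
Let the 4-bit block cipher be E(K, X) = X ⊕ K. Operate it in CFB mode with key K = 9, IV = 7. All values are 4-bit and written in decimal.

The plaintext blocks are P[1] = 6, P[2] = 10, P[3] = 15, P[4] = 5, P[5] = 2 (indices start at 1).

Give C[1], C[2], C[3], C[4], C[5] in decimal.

CFB encryption: C_i = P_i ⊕ E(K, C_{i−1}), with C_{0} = IV.
C[1]: E(K, 7) = 14; 6 ⊕ 14 = 8.
C[2]: E(K, 8) = 1; 10 ⊕ 1 = 11.
C[3]: E(K, 11) = 2; 15 ⊕ 2 = 13.
C[4]: E(K, 13) = 4; 5 ⊕ 4 = 1.
C[5]: E(K, 1) = 8; 2 ⊕ 8 = 10.

C[1] = 8, C[2] = 11, C[3] = 13, C[4] = 1, C[5] = 10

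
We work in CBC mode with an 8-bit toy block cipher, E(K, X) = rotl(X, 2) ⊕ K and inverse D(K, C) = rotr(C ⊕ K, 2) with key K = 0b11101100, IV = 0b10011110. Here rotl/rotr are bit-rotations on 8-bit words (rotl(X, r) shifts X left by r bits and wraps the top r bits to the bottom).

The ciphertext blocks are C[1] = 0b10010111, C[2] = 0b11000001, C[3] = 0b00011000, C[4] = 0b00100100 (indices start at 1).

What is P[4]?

CBC decryption: P_i = D(K, C_i) ⊕ C_{i−1}, with C_{0} = IV.
P[4]: D(K, 0b00100100) = 0b00110010; 0b00110010 ⊕ 0b00011000 = 0b00101010.

P[4] = 0b00101010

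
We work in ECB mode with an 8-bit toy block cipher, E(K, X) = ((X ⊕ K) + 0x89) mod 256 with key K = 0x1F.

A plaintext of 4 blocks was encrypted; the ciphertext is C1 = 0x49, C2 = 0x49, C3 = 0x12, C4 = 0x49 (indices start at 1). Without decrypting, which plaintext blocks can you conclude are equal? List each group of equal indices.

P1 = P2 = P4

ECB encrypts each block independently with the same key, so equal ciphertext blocks imply equal plaintext blocks.
C1 = C2 = C4 = 0x49, so P1 = P2 = P4.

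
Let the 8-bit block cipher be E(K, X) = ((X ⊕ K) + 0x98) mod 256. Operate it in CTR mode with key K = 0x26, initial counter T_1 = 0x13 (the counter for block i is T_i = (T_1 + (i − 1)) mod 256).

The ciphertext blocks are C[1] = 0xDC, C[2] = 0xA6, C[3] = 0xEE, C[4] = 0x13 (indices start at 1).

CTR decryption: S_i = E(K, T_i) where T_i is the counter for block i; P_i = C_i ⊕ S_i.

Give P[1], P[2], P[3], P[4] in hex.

P[1]: T = 0x13, S = E(K, T) = 0xCD; 0xDC ⊕ 0xCD = 0x11.
P[2]: T = 0x14, S = E(K, T) = 0xCA; 0xA6 ⊕ 0xCA = 0x6C.
P[3]: T = 0x15, S = E(K, T) = 0xCB; 0xEE ⊕ 0xCB = 0x25.
P[4]: T = 0x16, S = E(K, T) = 0xC8; 0x13 ⊕ 0xC8 = 0xDB.

P[1] = 0x11, P[2] = 0x6C, P[3] = 0x25, P[4] = 0xDB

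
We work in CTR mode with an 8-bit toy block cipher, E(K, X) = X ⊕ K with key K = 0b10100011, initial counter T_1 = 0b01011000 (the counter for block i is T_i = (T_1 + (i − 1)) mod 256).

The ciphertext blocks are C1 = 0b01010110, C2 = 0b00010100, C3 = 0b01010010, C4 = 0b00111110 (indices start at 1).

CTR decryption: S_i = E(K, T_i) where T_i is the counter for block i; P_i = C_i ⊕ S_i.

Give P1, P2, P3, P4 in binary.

P1: T = 0b01011000, S = E(K, T) = 0b11111011; 0b01010110 ⊕ 0b11111011 = 0b10101101.
P2: T = 0b01011001, S = E(K, T) = 0b11111010; 0b00010100 ⊕ 0b11111010 = 0b11101110.
P3: T = 0b01011010, S = E(K, T) = 0b11111001; 0b01010010 ⊕ 0b11111001 = 0b10101011.
P4: T = 0b01011011, S = E(K, T) = 0b11111000; 0b00111110 ⊕ 0b11111000 = 0b11000110.

P1 = 0b10101101, P2 = 0b11101110, P3 = 0b10101011, P4 = 0b11000110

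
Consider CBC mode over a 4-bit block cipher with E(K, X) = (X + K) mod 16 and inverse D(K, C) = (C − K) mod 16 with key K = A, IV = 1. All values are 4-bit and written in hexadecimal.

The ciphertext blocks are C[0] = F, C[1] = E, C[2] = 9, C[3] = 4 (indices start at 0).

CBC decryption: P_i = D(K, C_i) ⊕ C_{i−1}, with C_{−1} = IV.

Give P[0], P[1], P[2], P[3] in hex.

P[0]: D(K, F) = 5; 5 ⊕ 1 = 4.
P[1]: D(K, E) = 4; 4 ⊕ F = B.
P[2]: D(K, 9) = F; F ⊕ E = 1.
P[3]: D(K, 4) = A; A ⊕ 9 = 3.

P[0] = 4, P[1] = B, P[2] = 1, P[3] = 3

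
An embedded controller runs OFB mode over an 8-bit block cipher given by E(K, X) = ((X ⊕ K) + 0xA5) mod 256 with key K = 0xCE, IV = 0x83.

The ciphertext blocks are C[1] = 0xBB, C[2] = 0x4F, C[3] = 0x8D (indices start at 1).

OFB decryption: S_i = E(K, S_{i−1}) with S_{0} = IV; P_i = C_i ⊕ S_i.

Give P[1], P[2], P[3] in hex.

P[1] = 0x49, P[2] = 0xAE, P[3] = 0x59

P[1]: S = E(K, 0x83) = 0xF2; 0xBB ⊕ 0xF2 = 0x49.
P[2]: S = E(K, 0xF2) = 0xE1; 0x4F ⊕ 0xE1 = 0xAE.
P[3]: S = E(K, 0xE1) = 0xD4; 0x8D ⊕ 0xD4 = 0x59.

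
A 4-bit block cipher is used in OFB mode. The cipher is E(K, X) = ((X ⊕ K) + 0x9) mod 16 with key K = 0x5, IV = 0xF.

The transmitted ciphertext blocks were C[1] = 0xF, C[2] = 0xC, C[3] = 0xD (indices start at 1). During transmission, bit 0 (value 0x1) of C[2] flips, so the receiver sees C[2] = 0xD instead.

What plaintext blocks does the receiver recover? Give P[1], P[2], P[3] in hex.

P[1] = 0xC, P[2] = 0x2, P[3] = 0xE

OFB decryption: S_i = E(K, S_{i−1}) with S_{0} = IV; P_i = C_i ⊕ S_i.
Only C[2] changed, to 0xD. In OFB, a change in C_i flips the same bit in P_i only; the keystream is unaffected. Decrypting the received ciphertext:
P[1]: S = E(K, 0xF) = 0x3; 0xF ⊕ 0x3 = 0xC.
P[2]: S = E(K, 0x3) = 0xF; 0xD ⊕ 0xF = 0x2.
P[3]: S = E(K, 0xF) = 0x3; 0xD ⊕ 0x3 = 0xE.
Blocks that differ from the original plaintext: P[2].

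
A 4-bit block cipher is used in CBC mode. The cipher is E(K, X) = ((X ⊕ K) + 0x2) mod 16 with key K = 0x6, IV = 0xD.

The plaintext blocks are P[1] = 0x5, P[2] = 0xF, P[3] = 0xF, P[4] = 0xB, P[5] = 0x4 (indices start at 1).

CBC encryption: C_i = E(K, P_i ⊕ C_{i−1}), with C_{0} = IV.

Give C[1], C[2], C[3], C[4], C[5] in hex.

C[1] = 0x0, C[2] = 0xB, C[3] = 0x4, C[4] = 0xB, C[5] = 0xB

C[1]: P[1] ⊕ 0xD = 0x8; E(K, 0x8) = 0x0.
C[2]: P[2] ⊕ 0x0 = 0xF; E(K, 0xF) = 0xB.
C[3]: P[3] ⊕ 0xB = 0x4; E(K, 0x4) = 0x4.
C[4]: P[4] ⊕ 0x4 = 0xF; E(K, 0xF) = 0xB.
C[5]: P[5] ⊕ 0xB = 0xF; E(K, 0xF) = 0xB.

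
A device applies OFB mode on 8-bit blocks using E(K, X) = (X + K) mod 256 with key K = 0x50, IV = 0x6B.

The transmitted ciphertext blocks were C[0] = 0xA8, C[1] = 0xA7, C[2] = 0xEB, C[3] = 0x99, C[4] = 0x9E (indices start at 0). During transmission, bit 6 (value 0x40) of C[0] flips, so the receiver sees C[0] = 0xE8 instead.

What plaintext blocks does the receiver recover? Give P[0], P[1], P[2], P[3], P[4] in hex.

P[0] = 0x53, P[1] = 0xAC, P[2] = 0xB0, P[3] = 0x32, P[4] = 0x65

OFB decryption: S_i = E(K, S_{i−1}) with S_{−1} = IV; P_i = C_i ⊕ S_i.
Only C[0] changed, to 0xE8. In OFB, a change in C_i flips the same bit in P_i only; the keystream is unaffected. Decrypting the received ciphertext:
P[0]: S = E(K, 0x6B) = 0xBB; 0xE8 ⊕ 0xBB = 0x53.
P[1]: S = E(K, 0xBB) = 0x0B; 0xA7 ⊕ 0x0B = 0xAC.
P[2]: S = E(K, 0x0B) = 0x5B; 0xEB ⊕ 0x5B = 0xB0.
P[3]: S = E(K, 0x5B) = 0xAB; 0x99 ⊕ 0xAB = 0x32.
P[4]: S = E(K, 0xAB) = 0xFB; 0x9E ⊕ 0xFB = 0x65.
Blocks that differ from the original plaintext: P[0].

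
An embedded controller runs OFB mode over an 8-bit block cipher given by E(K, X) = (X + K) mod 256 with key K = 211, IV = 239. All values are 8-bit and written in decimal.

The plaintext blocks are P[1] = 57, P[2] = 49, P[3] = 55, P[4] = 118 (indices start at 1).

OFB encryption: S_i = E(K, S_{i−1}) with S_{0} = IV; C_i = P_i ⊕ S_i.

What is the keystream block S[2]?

149

C[1]: S = E(K, 239) = 194; 57 ⊕ 194 = 251.
C[2]: S = E(K, 194) = 149; 49 ⊕ 149 = 164.
So S[2] = 149.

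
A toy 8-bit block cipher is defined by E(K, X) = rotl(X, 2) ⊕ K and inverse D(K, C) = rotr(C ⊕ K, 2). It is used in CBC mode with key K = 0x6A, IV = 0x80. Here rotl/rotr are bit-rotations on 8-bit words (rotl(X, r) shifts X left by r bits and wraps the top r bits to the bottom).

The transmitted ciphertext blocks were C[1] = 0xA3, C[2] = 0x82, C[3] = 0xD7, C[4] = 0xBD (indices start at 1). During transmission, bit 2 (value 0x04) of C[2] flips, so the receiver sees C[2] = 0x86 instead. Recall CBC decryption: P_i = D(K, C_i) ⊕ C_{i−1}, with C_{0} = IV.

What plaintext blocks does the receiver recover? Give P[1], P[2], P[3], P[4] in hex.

P[1] = 0xF2, P[2] = 0x98, P[3] = 0xE9, P[4] = 0x22

Only C[2] changed, to 0x86. In CBC, a change in C_i garbles P_i and flips the same bit in P_{i+1}. Decrypting the received ciphertext:
P[1]: D(K, 0xA3) = 0x72; 0x72 ⊕ 0x80 = 0xF2.
P[2]: D(K, 0x86) = 0x3B; 0x3B ⊕ 0xA3 = 0x98.
P[3]: D(K, 0xD7) = 0x6F; 0x6F ⊕ 0x86 = 0xE9.
P[4]: D(K, 0xBD) = 0xF5; 0xF5 ⊕ 0xD7 = 0x22.
Blocks that differ from the original plaintext: P[2], P[3].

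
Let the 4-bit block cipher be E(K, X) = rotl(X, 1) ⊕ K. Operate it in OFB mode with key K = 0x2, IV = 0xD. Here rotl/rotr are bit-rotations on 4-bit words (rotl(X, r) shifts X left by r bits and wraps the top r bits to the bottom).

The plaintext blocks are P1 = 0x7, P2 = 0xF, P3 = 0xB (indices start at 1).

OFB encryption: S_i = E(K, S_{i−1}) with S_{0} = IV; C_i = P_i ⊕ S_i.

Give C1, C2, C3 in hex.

C1: S = E(K, 0xD) = 0x9; 0x7 ⊕ 0x9 = 0xE.
C2: S = E(K, 0x9) = 0x1; 0xF ⊕ 0x1 = 0xE.
C3: S = E(K, 0x1) = 0x0; 0xB ⊕ 0x0 = 0xB.

C1 = 0xE, C2 = 0xE, C3 = 0xB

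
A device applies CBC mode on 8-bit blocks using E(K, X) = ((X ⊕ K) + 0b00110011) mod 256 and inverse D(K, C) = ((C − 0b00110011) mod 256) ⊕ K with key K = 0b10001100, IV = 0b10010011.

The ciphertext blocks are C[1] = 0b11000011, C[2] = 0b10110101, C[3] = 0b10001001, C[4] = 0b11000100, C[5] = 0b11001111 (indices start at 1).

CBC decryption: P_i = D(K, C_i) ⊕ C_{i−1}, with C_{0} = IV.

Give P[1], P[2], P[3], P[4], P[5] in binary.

P[1] = 0b10001111, P[2] = 0b11001101, P[3] = 0b01101111, P[4] = 0b10010100, P[5] = 0b11010100

P[1]: D(K, 0b11000011) = 0b00011100; 0b00011100 ⊕ 0b10010011 = 0b10001111.
P[2]: D(K, 0b10110101) = 0b00001110; 0b00001110 ⊕ 0b11000011 = 0b11001101.
P[3]: D(K, 0b10001001) = 0b11011010; 0b11011010 ⊕ 0b10110101 = 0b01101111.
P[4]: D(K, 0b11000100) = 0b00011101; 0b00011101 ⊕ 0b10001001 = 0b10010100.
P[5]: D(K, 0b11001111) = 0b00010000; 0b00010000 ⊕ 0b11000100 = 0b11010100.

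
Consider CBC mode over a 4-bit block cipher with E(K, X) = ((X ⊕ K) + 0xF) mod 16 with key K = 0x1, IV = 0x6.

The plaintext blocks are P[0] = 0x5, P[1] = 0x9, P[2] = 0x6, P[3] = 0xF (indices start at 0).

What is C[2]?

CBC encryption: C_i = E(K, P_i ⊕ C_{i−1}), with C_{−1} = IV.
C[0]: P[0] ⊕ 0x6 = 0x3; E(K, 0x3) = 0x1.
C[1]: P[1] ⊕ 0x1 = 0x8; E(K, 0x8) = 0x8.
C[2]: P[2] ⊕ 0x8 = 0xE; E(K, 0xE) = 0xE.

C[2] = 0xE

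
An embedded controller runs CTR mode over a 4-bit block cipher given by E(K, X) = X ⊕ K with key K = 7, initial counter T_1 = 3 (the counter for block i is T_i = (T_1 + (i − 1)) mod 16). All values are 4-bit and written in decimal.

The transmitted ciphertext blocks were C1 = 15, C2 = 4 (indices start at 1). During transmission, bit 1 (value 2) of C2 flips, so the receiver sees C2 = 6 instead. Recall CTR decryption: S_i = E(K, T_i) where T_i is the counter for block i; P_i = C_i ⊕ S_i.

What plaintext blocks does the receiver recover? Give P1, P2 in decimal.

Only C2 changed, to 6. In CTR, a change in C_i flips the same bit in P_i only; the keystream is unaffected. Decrypting the received ciphertext:
P1: T = 3, S = E(K, T) = 4; 15 ⊕ 4 = 11.
P2: T = 4, S = E(K, T) = 3; 6 ⊕ 3 = 5.
Blocks that differ from the original plaintext: P2.

P1 = 11, P2 = 5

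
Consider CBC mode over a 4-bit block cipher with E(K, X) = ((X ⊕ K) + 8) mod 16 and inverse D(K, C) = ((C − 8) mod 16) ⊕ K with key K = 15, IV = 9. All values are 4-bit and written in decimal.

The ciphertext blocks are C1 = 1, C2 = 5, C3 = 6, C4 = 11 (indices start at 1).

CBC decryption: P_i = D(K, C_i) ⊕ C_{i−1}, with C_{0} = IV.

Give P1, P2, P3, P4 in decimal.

P1 = 15, P2 = 3, P3 = 4, P4 = 10

P1: D(K, 1) = 6; 6 ⊕ 9 = 15.
P2: D(K, 5) = 2; 2 ⊕ 1 = 3.
P3: D(K, 6) = 1; 1 ⊕ 5 = 4.
P4: D(K, 11) = 12; 12 ⊕ 6 = 10.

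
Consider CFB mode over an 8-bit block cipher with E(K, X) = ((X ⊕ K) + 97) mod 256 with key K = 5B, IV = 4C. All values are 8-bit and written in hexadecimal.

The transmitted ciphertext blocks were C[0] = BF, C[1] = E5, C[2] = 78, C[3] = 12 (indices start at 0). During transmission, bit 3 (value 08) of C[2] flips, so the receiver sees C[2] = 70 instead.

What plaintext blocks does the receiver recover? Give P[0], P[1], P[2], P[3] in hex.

P[0] = 11, P[1] = 9E, P[2] = 25, P[3] = D0

CFB decryption: P_i = C_i ⊕ E(K, C_{i−1}), with C_{−1} = IV.
Only C[2] changed, to 70. In CFB, a change in C_i flips the same bit in P_i and garbles P_{i+1}. Decrypting the received ciphertext:
P[0]: E(K, 4C) = AE; BF ⊕ AE = 11.
P[1]: E(K, BF) = 7B; E5 ⊕ 7B = 9E.
P[2]: E(K, E5) = 55; 70 ⊕ 55 = 25.
P[3]: E(K, 70) = C2; 12 ⊕ C2 = D0.
Blocks that differ from the original plaintext: P[2], P[3].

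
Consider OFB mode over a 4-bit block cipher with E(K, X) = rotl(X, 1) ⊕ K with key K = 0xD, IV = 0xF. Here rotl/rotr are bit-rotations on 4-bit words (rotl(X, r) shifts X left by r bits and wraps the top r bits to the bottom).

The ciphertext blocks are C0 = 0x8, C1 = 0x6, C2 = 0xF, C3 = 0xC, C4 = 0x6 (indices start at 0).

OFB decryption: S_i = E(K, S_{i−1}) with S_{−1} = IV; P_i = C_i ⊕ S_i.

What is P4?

P4 = 0xB

P0: S = E(K, 0xF) = 0x2; 0x8 ⊕ 0x2 = 0xA.
P1: S = E(K, 0x2) = 0x9; 0x6 ⊕ 0x9 = 0xF.
P2: S = E(K, 0x9) = 0xE; 0xF ⊕ 0xE = 0x1.
P3: S = E(K, 0xE) = 0x0; 0xC ⊕ 0x0 = 0xC.
P4: S = E(K, 0x0) = 0xD; 0x6 ⊕ 0xD = 0xB.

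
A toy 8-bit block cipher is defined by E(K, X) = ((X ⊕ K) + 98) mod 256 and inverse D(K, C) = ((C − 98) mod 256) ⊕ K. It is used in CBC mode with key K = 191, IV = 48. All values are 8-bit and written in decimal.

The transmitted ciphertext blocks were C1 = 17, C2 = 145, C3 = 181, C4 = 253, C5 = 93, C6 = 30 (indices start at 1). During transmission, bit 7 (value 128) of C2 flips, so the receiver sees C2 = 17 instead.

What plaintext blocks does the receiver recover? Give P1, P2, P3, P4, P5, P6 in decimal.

P1 = 32, P2 = 1, P3 = 253, P4 = 145, P5 = 185, P6 = 94

CBC decryption: P_i = D(K, C_i) ⊕ C_{i−1}, with C_{0} = IV.
Only C2 changed, to 17. In CBC, a change in C_i garbles P_i and flips the same bit in P_{i+1}. Decrypting the received ciphertext:
P1: D(K, 17) = 16; 16 ⊕ 48 = 32.
P2: D(K, 17) = 16; 16 ⊕ 17 = 1.
P3: D(K, 181) = 236; 236 ⊕ 17 = 253.
P4: D(K, 253) = 36; 36 ⊕ 181 = 145.
P5: D(K, 93) = 68; 68 ⊕ 253 = 185.
P6: D(K, 30) = 3; 3 ⊕ 93 = 94.
Blocks that differ from the original plaintext: P2, P3.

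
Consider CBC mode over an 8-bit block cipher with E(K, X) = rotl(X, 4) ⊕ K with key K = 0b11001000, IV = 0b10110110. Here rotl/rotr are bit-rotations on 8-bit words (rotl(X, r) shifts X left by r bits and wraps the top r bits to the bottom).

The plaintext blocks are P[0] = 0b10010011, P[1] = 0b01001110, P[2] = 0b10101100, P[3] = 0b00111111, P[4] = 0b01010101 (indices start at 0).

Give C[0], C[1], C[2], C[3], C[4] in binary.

CBC encryption: C_i = E(K, P_i ⊕ C_{i−1}), with C_{−1} = IV.
C[0]: P[0] ⊕ 0b10110110 = 0b00100101; E(K, 0b00100101) = 0b10011010.
C[1]: P[1] ⊕ 0b10011010 = 0b11010100; E(K, 0b11010100) = 0b10000101.
C[2]: P[2] ⊕ 0b10000101 = 0b00101001; E(K, 0b00101001) = 0b01011010.
C[3]: P[3] ⊕ 0b01011010 = 0b01100101; E(K, 0b01100101) = 0b10011110.
C[4]: P[4] ⊕ 0b10011110 = 0b11001011; E(K, 0b11001011) = 0b01110100.

C[0] = 0b10011010, C[1] = 0b10000101, C[2] = 0b01011010, C[3] = 0b10011110, C[4] = 0b01110100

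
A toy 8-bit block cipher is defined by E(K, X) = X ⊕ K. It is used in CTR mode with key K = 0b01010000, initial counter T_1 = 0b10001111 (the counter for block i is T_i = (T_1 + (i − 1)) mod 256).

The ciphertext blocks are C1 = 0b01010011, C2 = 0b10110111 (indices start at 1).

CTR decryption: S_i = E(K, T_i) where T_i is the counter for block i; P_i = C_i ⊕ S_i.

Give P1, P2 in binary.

P1 = 0b10001100, P2 = 0b01110111

P1: T = 0b10001111, S = E(K, T) = 0b11011111; 0b01010011 ⊕ 0b11011111 = 0b10001100.
P2: T = 0b10010000, S = E(K, T) = 0b11000000; 0b10110111 ⊕ 0b11000000 = 0b01110111.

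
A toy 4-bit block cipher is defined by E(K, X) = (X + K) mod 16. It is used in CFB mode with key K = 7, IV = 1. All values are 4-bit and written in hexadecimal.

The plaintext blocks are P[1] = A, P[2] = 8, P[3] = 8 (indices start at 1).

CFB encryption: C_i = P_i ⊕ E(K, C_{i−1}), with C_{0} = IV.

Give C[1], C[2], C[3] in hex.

C[1] = 2, C[2] = 1, C[3] = 0

C[1]: E(K, 1) = 8; A ⊕ 8 = 2.
C[2]: E(K, 2) = 9; 8 ⊕ 9 = 1.
C[3]: E(K, 1) = 8; 8 ⊕ 8 = 0.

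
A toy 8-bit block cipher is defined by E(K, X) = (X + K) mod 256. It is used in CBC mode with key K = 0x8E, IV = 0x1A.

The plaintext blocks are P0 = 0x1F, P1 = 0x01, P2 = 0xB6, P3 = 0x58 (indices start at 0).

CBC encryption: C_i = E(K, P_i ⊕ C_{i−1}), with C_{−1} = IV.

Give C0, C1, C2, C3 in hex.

C0 = 0x93, C1 = 0x20, C2 = 0x24, C3 = 0x0A

C0: P0 ⊕ 0x1A = 0x05; E(K, 0x05) = 0x93.
C1: P1 ⊕ 0x93 = 0x92; E(K, 0x92) = 0x20.
C2: P2 ⊕ 0x20 = 0x96; E(K, 0x96) = 0x24.
C3: P3 ⊕ 0x24 = 0x7C; E(K, 0x7C) = 0x0A.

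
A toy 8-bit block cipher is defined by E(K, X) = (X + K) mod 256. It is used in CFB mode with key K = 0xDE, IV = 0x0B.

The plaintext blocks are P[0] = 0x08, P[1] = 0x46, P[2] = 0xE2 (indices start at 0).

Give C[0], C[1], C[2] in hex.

C[0] = 0xE1, C[1] = 0xF9, C[2] = 0x35

CFB encryption: C_i = P_i ⊕ E(K, C_{i−1}), with C_{−1} = IV.
C[0]: E(K, 0x0B) = 0xE9; 0x08 ⊕ 0xE9 = 0xE1.
C[1]: E(K, 0xE1) = 0xBF; 0x46 ⊕ 0xBF = 0xF9.
C[2]: E(K, 0xF9) = 0xD7; 0xE2 ⊕ 0xD7 = 0x35.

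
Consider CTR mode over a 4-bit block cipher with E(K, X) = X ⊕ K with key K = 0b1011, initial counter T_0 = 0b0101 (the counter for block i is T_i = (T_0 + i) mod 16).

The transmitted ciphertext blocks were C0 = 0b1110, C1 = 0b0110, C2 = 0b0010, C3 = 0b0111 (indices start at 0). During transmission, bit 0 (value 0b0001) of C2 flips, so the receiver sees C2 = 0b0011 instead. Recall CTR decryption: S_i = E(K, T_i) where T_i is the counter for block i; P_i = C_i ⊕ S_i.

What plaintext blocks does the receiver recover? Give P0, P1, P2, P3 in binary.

Only C2 changed, to 0b0011. In CTR, a change in C_i flips the same bit in P_i only; the keystream is unaffected. Decrypting the received ciphertext:
P0: T = 0b0101, S = E(K, T) = 0b1110; 0b1110 ⊕ 0b1110 = 0b0000.
P1: T = 0b0110, S = E(K, T) = 0b1101; 0b0110 ⊕ 0b1101 = 0b1011.
P2: T = 0b0111, S = E(K, T) = 0b1100; 0b0011 ⊕ 0b1100 = 0b1111.
P3: T = 0b1000, S = E(K, T) = 0b0011; 0b0111 ⊕ 0b0011 = 0b0100.
Blocks that differ from the original plaintext: P2.

P0 = 0b0000, P1 = 0b1011, P2 = 0b1111, P3 = 0b0100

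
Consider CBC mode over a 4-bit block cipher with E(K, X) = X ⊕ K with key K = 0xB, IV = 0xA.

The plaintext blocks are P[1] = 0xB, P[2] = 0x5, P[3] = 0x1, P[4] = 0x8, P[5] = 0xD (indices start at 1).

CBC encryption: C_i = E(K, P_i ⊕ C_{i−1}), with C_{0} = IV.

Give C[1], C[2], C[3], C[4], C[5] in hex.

C[1] = 0xA, C[2] = 0x4, C[3] = 0xE, C[4] = 0xD, C[5] = 0xB

C[1]: P[1] ⊕ 0xA = 0x1; E(K, 0x1) = 0xA.
C[2]: P[2] ⊕ 0xA = 0xF; E(K, 0xF) = 0x4.
C[3]: P[3] ⊕ 0x4 = 0x5; E(K, 0x5) = 0xE.
C[4]: P[4] ⊕ 0xE = 0x6; E(K, 0x6) = 0xD.
C[5]: P[5] ⊕ 0xD = 0x0; E(K, 0x0) = 0xB.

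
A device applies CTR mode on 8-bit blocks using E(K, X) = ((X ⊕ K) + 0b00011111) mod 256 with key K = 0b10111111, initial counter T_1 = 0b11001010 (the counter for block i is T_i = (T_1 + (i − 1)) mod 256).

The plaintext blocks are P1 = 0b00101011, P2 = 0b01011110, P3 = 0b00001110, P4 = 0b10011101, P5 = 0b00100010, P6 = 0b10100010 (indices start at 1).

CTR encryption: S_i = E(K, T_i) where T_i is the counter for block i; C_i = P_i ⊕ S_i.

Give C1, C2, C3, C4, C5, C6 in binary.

C1 = 0b10111111, C2 = 0b11001101, C3 = 0b10011100, C4 = 0b00001100, C5 = 0b10110010, C6 = 0b00101101

C1: T = 0b11001010, S = E(K, T) = 0b10010100; 0b00101011 ⊕ 0b10010100 = 0b10111111.
C2: T = 0b11001011, S = E(K, T) = 0b10010011; 0b01011110 ⊕ 0b10010011 = 0b11001101.
C3: T = 0b11001100, S = E(K, T) = 0b10010010; 0b00001110 ⊕ 0b10010010 = 0b10011100.
C4: T = 0b11001101, S = E(K, T) = 0b10010001; 0b10011101 ⊕ 0b10010001 = 0b00001100.
C5: T = 0b11001110, S = E(K, T) = 0b10010000; 0b00100010 ⊕ 0b10010000 = 0b10110010.
C6: T = 0b11001111, S = E(K, T) = 0b10001111; 0b10100010 ⊕ 0b10001111 = 0b00101101.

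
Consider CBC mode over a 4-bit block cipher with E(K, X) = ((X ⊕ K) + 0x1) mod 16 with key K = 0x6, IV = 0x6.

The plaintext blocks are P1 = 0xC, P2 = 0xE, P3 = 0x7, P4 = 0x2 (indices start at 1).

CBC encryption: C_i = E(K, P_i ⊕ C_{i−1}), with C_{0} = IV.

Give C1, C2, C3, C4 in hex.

C1 = 0xD, C2 = 0x6, C3 = 0x8, C4 = 0xD

C1: P1 ⊕ 0x6 = 0xA; E(K, 0xA) = 0xD.
C2: P2 ⊕ 0xD = 0x3; E(K, 0x3) = 0x6.
C3: P3 ⊕ 0x6 = 0x1; E(K, 0x1) = 0x8.
C4: P4 ⊕ 0x8 = 0xA; E(K, 0xA) = 0xD.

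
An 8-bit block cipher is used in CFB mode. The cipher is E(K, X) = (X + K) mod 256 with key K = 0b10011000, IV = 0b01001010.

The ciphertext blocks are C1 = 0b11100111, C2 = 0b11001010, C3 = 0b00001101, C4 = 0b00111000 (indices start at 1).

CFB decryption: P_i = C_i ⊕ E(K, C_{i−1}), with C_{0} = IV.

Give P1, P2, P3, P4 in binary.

P1 = 0b00000101, P2 = 0b10110101, P3 = 0b01101111, P4 = 0b10011101

P1: E(K, 0b01001010) = 0b11100010; 0b11100111 ⊕ 0b11100010 = 0b00000101.
P2: E(K, 0b11100111) = 0b01111111; 0b11001010 ⊕ 0b01111111 = 0b10110101.
P3: E(K, 0b11001010) = 0b01100010; 0b00001101 ⊕ 0b01100010 = 0b01101111.
P4: E(K, 0b00001101) = 0b10100101; 0b00111000 ⊕ 0b10100101 = 0b10011101.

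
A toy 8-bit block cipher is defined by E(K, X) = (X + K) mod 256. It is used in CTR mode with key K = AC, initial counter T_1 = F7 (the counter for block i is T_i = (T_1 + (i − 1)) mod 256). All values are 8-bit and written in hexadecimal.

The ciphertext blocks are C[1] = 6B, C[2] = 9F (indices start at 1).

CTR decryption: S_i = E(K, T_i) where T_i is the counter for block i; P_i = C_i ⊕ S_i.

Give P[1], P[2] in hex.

P[1]: T = F7, S = E(K, T) = A3; 6B ⊕ A3 = C8.
P[2]: T = F8, S = E(K, T) = A4; 9F ⊕ A4 = 3B.

P[1] = C8, P[2] = 3B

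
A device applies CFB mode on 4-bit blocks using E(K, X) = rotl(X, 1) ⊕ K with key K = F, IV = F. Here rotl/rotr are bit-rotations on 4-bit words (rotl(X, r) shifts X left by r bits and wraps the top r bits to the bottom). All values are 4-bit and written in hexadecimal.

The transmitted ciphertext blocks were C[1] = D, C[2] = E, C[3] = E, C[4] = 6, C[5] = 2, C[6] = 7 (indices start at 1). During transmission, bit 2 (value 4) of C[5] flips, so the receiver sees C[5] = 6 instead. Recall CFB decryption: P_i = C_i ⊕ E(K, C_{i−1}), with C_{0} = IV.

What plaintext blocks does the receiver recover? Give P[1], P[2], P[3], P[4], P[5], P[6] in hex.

Only C[5] changed, to 6. In CFB, a change in C_i flips the same bit in P_i and garbles P_{i+1}. Decrypting the received ciphertext:
P[1]: E(K, F) = 0; D ⊕ 0 = D.
P[2]: E(K, D) = 4; E ⊕ 4 = A.
P[3]: E(K, E) = 2; E ⊕ 2 = C.
P[4]: E(K, E) = 2; 6 ⊕ 2 = 4.
P[5]: E(K, 6) = 3; 6 ⊕ 3 = 5.
P[6]: E(K, 6) = 3; 7 ⊕ 3 = 4.
Blocks that differ from the original plaintext: P[5], P[6].

P[1] = D, P[2] = A, P[3] = C, P[4] = 4, P[5] = 5, P[6] = 4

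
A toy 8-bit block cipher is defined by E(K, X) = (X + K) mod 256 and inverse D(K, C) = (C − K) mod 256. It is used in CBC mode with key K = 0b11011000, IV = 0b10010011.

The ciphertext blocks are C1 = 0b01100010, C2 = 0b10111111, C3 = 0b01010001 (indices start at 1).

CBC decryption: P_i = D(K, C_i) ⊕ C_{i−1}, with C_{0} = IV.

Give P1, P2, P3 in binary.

P1 = 0b00011001, P2 = 0b10000101, P3 = 0b11000110

P1: D(K, 0b01100010) = 0b10001010; 0b10001010 ⊕ 0b10010011 = 0b00011001.
P2: D(K, 0b10111111) = 0b11100111; 0b11100111 ⊕ 0b01100010 = 0b10000101.
P3: D(K, 0b01010001) = 0b01111001; 0b01111001 ⊕ 0b10111111 = 0b11000110.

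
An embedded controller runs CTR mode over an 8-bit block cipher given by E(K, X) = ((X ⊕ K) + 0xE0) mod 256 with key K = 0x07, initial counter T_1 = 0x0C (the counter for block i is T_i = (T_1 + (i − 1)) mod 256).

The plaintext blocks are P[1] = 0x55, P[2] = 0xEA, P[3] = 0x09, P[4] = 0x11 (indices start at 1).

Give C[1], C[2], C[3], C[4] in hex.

CTR encryption: S_i = E(K, T_i) where T_i is the counter for block i; C_i = P_i ⊕ S_i.
C[1]: T = 0x0C, S = E(K, T) = 0xEB; 0x55 ⊕ 0xEB = 0xBE.
C[2]: T = 0x0D, S = E(K, T) = 0xEA; 0xEA ⊕ 0xEA = 0x00.
C[3]: T = 0x0E, S = E(K, T) = 0xE9; 0x09 ⊕ 0xE9 = 0xE0.
C[4]: T = 0x0F, S = E(K, T) = 0xE8; 0x11 ⊕ 0xE8 = 0xF9.

C[1] = 0xBE, C[2] = 0x00, C[3] = 0xE0, C[4] = 0xF9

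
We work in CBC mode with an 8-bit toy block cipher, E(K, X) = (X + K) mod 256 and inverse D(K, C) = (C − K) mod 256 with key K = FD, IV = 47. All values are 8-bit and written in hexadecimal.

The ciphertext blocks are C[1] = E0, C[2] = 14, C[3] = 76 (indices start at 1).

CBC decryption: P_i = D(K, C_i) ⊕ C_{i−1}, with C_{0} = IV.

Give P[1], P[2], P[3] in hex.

P[1] = A4, P[2] = F7, P[3] = 6D

P[1]: D(K, E0) = E3; E3 ⊕ 47 = A4.
P[2]: D(K, 14) = 17; 17 ⊕ E0 = F7.
P[3]: D(K, 76) = 79; 79 ⊕ 14 = 6D.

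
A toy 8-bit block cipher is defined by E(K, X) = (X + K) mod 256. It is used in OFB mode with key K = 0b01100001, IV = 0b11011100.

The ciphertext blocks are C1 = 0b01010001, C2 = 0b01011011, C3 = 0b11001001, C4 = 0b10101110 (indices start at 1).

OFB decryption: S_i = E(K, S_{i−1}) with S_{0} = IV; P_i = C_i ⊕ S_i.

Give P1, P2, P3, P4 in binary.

P1 = 0b01101100, P2 = 0b11000101, P3 = 0b00110110, P4 = 0b11001110

P1: S = E(K, 0b11011100) = 0b00111101; 0b01010001 ⊕ 0b00111101 = 0b01101100.
P2: S = E(K, 0b00111101) = 0b10011110; 0b01011011 ⊕ 0b10011110 = 0b11000101.
P3: S = E(K, 0b10011110) = 0b11111111; 0b11001001 ⊕ 0b11111111 = 0b00110110.
P4: S = E(K, 0b11111111) = 0b01100000; 0b10101110 ⊕ 0b01100000 = 0b11001110.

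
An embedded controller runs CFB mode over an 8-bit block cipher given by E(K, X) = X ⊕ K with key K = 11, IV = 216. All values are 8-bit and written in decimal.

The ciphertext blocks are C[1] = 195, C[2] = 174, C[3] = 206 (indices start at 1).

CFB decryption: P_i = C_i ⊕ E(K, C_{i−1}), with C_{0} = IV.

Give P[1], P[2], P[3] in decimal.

P[1]: E(K, 216) = 211; 195 ⊕ 211 = 16.
P[2]: E(K, 195) = 200; 174 ⊕ 200 = 102.
P[3]: E(K, 174) = 165; 206 ⊕ 165 = 107.

P[1] = 16, P[2] = 102, P[3] = 107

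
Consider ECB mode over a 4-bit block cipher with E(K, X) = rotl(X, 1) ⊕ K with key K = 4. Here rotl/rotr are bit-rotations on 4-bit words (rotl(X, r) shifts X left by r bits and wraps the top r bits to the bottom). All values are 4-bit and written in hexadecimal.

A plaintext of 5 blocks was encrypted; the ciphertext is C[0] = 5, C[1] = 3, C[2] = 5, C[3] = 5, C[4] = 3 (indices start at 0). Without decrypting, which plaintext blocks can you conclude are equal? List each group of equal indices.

ECB encrypts each block independently with the same key, so equal ciphertext blocks imply equal plaintext blocks.
C[0] = C[2] = C[3] = 5, so P[0] = P[2] = P[3].
C[1] = C[4] = 3, so P[1] = P[4].

P[0] = P[2] = P[3]; P[1] = P[4]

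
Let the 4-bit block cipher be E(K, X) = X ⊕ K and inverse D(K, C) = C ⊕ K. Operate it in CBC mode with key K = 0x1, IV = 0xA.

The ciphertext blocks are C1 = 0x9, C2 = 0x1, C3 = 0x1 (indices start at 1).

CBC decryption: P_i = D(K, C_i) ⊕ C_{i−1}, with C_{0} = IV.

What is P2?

P2 = 0x9

P2: D(K, 0x1) = 0x0; 0x0 ⊕ 0x9 = 0x9.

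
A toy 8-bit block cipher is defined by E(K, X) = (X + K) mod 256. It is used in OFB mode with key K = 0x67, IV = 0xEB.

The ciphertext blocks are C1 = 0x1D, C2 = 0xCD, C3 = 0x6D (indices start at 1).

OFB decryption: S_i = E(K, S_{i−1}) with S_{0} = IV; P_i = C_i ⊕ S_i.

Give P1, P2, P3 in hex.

P1: S = E(K, 0xEB) = 0x52; 0x1D ⊕ 0x52 = 0x4F.
P2: S = E(K, 0x52) = 0xB9; 0xCD ⊕ 0xB9 = 0x74.
P3: S = E(K, 0xB9) = 0x20; 0x6D ⊕ 0x20 = 0x4D.

P1 = 0x4F, P2 = 0x74, P3 = 0x4D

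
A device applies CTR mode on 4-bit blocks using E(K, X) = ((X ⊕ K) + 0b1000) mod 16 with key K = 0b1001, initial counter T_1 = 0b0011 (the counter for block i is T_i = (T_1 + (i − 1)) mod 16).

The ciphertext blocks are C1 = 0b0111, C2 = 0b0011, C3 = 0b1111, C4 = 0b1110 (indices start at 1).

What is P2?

CTR decryption: S_i = E(K, T_i) where T_i is the counter for block i; P_i = C_i ⊕ S_i.
P2: T = 0b0100, S = E(K, T) = 0b0101; 0b0011 ⊕ 0b0101 = 0b0110.

P2 = 0b0110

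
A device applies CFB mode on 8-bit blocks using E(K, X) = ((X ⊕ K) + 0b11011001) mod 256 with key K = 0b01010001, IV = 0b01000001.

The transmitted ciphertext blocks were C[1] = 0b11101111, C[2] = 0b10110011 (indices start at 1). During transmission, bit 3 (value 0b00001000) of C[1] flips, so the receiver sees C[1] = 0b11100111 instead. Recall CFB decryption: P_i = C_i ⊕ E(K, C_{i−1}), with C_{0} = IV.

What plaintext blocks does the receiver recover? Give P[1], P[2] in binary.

P[1] = 0b00001110, P[2] = 0b00111100

Only C[1] changed, to 0b11100111. In CFB, a change in C_i flips the same bit in P_i and garbles P_{i+1}. Decrypting the received ciphertext:
P[1]: E(K, 0b01000001) = 0b11101001; 0b11100111 ⊕ 0b11101001 = 0b00001110.
P[2]: E(K, 0b11100111) = 0b10001111; 0b10110011 ⊕ 0b10001111 = 0b00111100.
Blocks that differ from the original plaintext: P[1], P[2].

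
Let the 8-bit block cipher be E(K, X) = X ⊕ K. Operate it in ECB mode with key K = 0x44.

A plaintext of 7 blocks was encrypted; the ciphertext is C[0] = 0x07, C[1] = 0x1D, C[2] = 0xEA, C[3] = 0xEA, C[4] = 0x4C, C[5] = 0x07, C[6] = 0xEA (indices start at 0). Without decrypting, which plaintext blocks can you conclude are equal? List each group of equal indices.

ECB encrypts each block independently with the same key, so equal ciphertext blocks imply equal plaintext blocks.
C[0] = C[5] = 0x07, so P[0] = P[5].
C[2] = C[3] = C[6] = 0xEA, so P[2] = P[3] = P[6].

P[0] = P[5]; P[2] = P[3] = P[6]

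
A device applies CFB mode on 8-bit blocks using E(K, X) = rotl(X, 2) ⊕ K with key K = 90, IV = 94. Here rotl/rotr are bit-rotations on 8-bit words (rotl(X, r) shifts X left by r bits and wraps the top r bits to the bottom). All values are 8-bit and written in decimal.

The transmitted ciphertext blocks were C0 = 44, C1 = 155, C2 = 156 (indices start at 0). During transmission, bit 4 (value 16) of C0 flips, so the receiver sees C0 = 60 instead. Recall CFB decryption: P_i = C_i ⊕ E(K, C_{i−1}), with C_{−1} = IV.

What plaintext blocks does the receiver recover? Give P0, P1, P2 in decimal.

Only C0 changed, to 60. In CFB, a change in C_i flips the same bit in P_i and garbles P_{i+1}. Decrypting the received ciphertext:
P0: E(K, 94) = 35; 60 ⊕ 35 = 31.
P1: E(K, 60) = 170; 155 ⊕ 170 = 49.
P2: E(K, 155) = 52; 156 ⊕ 52 = 168.
Blocks that differ from the original plaintext: P0, P1.

P0 = 31, P1 = 49, P2 = 168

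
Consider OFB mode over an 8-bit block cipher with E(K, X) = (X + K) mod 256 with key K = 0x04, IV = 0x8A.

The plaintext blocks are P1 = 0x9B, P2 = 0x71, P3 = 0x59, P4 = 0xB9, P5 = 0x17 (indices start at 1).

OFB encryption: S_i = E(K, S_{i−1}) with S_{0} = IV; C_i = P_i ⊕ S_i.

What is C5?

C5 = 0x89

C1: S = E(K, 0x8A) = 0x8E; 0x9B ⊕ 0x8E = 0x15.
C2: S = E(K, 0x8E) = 0x92; 0x71 ⊕ 0x92 = 0xE3.
C3: S = E(K, 0x92) = 0x96; 0x59 ⊕ 0x96 = 0xCF.
C4: S = E(K, 0x96) = 0x9A; 0xB9 ⊕ 0x9A = 0x23.
C5: S = E(K, 0x9A) = 0x9E; 0x17 ⊕ 0x9E = 0x89.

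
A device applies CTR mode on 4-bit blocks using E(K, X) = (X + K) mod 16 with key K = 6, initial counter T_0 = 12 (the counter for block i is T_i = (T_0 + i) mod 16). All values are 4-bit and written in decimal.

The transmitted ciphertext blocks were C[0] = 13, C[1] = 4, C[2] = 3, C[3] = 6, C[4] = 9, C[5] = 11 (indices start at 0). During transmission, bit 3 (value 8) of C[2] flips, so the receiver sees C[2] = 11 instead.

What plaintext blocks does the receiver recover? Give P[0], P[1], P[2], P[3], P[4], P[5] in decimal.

CTR decryption: S_i = E(K, T_i) where T_i is the counter for block i; P_i = C_i ⊕ S_i.
Only C[2] changed, to 11. In CTR, a change in C_i flips the same bit in P_i only; the keystream is unaffected. Decrypting the received ciphertext:
P[0]: T = 12, S = E(K, T) = 2; 13 ⊕ 2 = 15.
P[1]: T = 13, S = E(K, T) = 3; 4 ⊕ 3 = 7.
P[2]: T = 14, S = E(K, T) = 4; 11 ⊕ 4 = 15.
P[3]: T = 15, S = E(K, T) = 5; 6 ⊕ 5 = 3.
P[4]: T = 0, S = E(K, T) = 6; 9 ⊕ 6 = 15.
P[5]: T = 1, S = E(K, T) = 7; 11 ⊕ 7 = 12.
Blocks that differ from the original plaintext: P[2].

P[0] = 15, P[1] = 7, P[2] = 15, P[3] = 3, P[4] = 15, P[5] = 12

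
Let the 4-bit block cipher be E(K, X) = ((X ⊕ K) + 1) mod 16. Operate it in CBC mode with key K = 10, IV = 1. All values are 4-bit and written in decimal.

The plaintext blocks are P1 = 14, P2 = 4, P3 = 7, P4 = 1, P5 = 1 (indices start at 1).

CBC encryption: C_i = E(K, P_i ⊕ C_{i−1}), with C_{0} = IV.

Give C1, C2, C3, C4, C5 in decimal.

C1 = 6, C2 = 9, C3 = 5, C4 = 15, C5 = 5

C1: P1 ⊕ 1 = 15; E(K, 15) = 6.
C2: P2 ⊕ 6 = 2; E(K, 2) = 9.
C3: P3 ⊕ 9 = 14; E(K, 14) = 5.
C4: P4 ⊕ 5 = 4; E(K, 4) = 15.
C5: P5 ⊕ 15 = 14; E(K, 14) = 5.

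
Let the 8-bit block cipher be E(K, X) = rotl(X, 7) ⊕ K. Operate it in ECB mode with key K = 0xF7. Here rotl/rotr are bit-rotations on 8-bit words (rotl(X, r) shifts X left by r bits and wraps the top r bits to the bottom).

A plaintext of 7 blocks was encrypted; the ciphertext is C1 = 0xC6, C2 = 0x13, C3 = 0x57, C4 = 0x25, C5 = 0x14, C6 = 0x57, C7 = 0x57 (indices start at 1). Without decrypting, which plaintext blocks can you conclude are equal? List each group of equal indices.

P3 = P6 = P7

ECB encrypts each block independently with the same key, so equal ciphertext blocks imply equal plaintext blocks.
C3 = C6 = C7 = 0x57, so P3 = P6 = P7.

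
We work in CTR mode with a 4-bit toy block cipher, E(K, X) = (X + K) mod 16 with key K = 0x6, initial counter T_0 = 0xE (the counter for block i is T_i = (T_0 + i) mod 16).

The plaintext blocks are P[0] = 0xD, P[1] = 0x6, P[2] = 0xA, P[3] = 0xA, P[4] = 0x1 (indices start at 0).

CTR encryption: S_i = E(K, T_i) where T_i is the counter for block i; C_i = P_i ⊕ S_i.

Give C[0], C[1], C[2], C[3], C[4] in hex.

C[0]: T = 0xE, S = E(K, T) = 0x4; 0xD ⊕ 0x4 = 0x9.
C[1]: T = 0xF, S = E(K, T) = 0x5; 0x6 ⊕ 0x5 = 0x3.
C[2]: T = 0x0, S = E(K, T) = 0x6; 0xA ⊕ 0x6 = 0xC.
C[3]: T = 0x1, S = E(K, T) = 0x7; 0xA ⊕ 0x7 = 0xD.
C[4]: T = 0x2, S = E(K, T) = 0x8; 0x1 ⊕ 0x8 = 0x9.

C[0] = 0x9, C[1] = 0x3, C[2] = 0xC, C[3] = 0xD, C[4] = 0x9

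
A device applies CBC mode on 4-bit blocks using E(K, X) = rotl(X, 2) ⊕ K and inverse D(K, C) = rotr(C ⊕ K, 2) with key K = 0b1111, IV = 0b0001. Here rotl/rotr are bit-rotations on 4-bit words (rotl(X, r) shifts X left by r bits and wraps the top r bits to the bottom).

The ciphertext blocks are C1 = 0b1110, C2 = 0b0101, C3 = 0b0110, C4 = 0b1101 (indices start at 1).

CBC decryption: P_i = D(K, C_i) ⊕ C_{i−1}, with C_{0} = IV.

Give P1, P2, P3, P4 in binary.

P1: D(K, 0b1110) = 0b0100; 0b0100 ⊕ 0b0001 = 0b0101.
P2: D(K, 0b0101) = 0b1010; 0b1010 ⊕ 0b1110 = 0b0100.
P3: D(K, 0b0110) = 0b0110; 0b0110 ⊕ 0b0101 = 0b0011.
P4: D(K, 0b1101) = 0b1000; 0b1000 ⊕ 0b0110 = 0b1110.

P1 = 0b0101, P2 = 0b0100, P3 = 0b0011, P4 = 0b1110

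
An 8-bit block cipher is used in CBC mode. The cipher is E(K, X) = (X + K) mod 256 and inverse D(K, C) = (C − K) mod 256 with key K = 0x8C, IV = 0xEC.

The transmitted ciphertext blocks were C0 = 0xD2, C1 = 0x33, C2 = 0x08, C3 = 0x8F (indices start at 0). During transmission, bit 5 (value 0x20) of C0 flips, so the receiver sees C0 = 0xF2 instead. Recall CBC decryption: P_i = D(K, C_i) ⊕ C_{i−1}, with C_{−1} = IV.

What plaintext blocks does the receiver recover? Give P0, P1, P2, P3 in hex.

Only C0 changed, to 0xF2. In CBC, a change in C_i garbles P_i and flips the same bit in P_{i+1}. Decrypting the received ciphertext:
P0: D(K, 0xF2) = 0x66; 0x66 ⊕ 0xEC = 0x8A.
P1: D(K, 0x33) = 0xA7; 0xA7 ⊕ 0xF2 = 0x55.
P2: D(K, 0x08) = 0x7C; 0x7C ⊕ 0x33 = 0x4F.
P3: D(K, 0x8F) = 0x03; 0x03 ⊕ 0x08 = 0x0B.
Blocks that differ from the original plaintext: P0, P1.

P0 = 0x8A, P1 = 0x55, P2 = 0x4F, P3 = 0x0B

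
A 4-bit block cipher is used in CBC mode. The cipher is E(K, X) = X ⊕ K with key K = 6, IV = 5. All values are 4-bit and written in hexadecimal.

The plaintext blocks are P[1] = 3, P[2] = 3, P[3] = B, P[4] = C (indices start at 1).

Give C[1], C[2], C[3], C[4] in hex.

CBC encryption: C_i = E(K, P_i ⊕ C_{i−1}), with C_{0} = IV.
C[1]: P[1] ⊕ 5 = 6; E(K, 6) = 0.
C[2]: P[2] ⊕ 0 = 3; E(K, 3) = 5.
C[3]: P[3] ⊕ 5 = E; E(K, E) = 8.
C[4]: P[4] ⊕ 8 = 4; E(K, 4) = 2.

C[1] = 0, C[2] = 5, C[3] = 8, C[4] = 2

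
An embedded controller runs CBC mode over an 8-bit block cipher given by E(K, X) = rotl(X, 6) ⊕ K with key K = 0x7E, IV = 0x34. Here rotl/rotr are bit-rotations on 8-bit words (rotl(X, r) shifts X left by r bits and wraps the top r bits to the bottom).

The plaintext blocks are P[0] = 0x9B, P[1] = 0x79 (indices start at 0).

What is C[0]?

CBC encryption: C_i = E(K, P_i ⊕ C_{i−1}), with C_{−1} = IV.
C[0]: P[0] ⊕ 0x34 = 0xAF; E(K, 0xAF) = 0x95.

C[0] = 0x95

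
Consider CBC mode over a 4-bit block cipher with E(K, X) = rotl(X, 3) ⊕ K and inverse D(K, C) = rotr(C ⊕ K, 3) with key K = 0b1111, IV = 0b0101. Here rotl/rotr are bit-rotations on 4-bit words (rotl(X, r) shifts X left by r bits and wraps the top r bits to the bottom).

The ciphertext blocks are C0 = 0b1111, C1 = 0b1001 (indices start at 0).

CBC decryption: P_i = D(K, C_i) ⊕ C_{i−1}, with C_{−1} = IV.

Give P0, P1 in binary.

P0: D(K, 0b1111) = 0b0000; 0b0000 ⊕ 0b0101 = 0b0101.
P1: D(K, 0b1001) = 0b1100; 0b1100 ⊕ 0b1111 = 0b0011.

P0 = 0b0101, P1 = 0b0011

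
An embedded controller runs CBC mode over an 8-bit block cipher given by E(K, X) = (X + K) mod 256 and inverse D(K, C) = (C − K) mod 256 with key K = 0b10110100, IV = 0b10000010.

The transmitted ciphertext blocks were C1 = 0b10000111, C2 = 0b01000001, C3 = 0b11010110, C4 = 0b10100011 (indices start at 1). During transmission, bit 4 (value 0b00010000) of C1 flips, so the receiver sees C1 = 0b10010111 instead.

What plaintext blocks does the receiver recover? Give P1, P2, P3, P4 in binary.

P1 = 0b01100001, P2 = 0b00011010, P3 = 0b01100011, P4 = 0b00111001

CBC decryption: P_i = D(K, C_i) ⊕ C_{i−1}, with C_{0} = IV.
Only C1 changed, to 0b10010111. In CBC, a change in C_i garbles P_i and flips the same bit in P_{i+1}. Decrypting the received ciphertext:
P1: D(K, 0b10010111) = 0b11100011; 0b11100011 ⊕ 0b10000010 = 0b01100001.
P2: D(K, 0b01000001) = 0b10001101; 0b10001101 ⊕ 0b10010111 = 0b00011010.
P3: D(K, 0b11010110) = 0b00100010; 0b00100010 ⊕ 0b01000001 = 0b01100011.
P4: D(K, 0b10100011) = 0b11101111; 0b11101111 ⊕ 0b11010110 = 0b00111001.
Blocks that differ from the original plaintext: P1, P2.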